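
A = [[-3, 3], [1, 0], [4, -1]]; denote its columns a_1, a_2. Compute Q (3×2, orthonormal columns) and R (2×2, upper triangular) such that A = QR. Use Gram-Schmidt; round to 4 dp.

q_1 = a_1/‖a_1‖ = (-3, 1, 4)/5.0990 = (-0.5883, 0.1961, 0.7845).
r_{12} = q_1·a_2 = -2.5495.
u_2 = a_2 + 2.5495·q_1 = (1.5000, 0.5000, 1.0000).
‖u_2‖ = 1.8708, so q_2 = (0.8018, 0.2673, 0.5345).

Q = [[-0.5883, 0.8018], [0.1961, 0.2673], [0.7845, 0.5345]], R = [[5.0990, -2.5495], [0.0000, 1.8708]]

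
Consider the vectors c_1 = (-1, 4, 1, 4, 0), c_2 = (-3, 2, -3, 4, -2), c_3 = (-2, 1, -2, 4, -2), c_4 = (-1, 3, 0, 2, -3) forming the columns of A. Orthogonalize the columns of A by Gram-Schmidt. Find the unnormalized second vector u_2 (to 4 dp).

u_2 = (-2.2941, -0.8235, -3.7059, 1.1765, -2.0000)

e_1 = c_1/‖c_1‖ = (-1, 4, 1, 4, 0)/5.8310 = (-0.1715, 0.6860, 0.1715, 0.6860, 0.0000).
r_{12} = e_1·c_2 = 4.1160.
u_2 = c_2 − 4.1160·e_1 = (-2.2941, -0.8235, -3.7059, 1.1765, -2.0000).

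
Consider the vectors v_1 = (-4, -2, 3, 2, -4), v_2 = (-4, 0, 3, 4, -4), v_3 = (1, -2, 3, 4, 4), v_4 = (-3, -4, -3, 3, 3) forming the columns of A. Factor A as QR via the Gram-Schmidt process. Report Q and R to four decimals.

Q = [[-0.5714, 0.0000, 0.1631, -0.4847], [-0.2857, 0.7071, -0.4462, -0.2949], [0.4286, 0.0000, 0.4431, -0.7339], [0.2857, 0.7071, 0.4462, 0.2949], [-0.5714, 0.0000, 0.6155, 0.2292]], R = [[7.0000, 7.0000, 0.1429, 0.7143], [0.0000, 2.8284, 1.4142, -0.7071], [0.0000, 0.0000, 6.6317, 3.1512], [0.0000, 0.0000, 0.0000, 6.4078]]

v_1 = (-4, -2, 3, 2, -4); ‖v_1‖ = 7.0000, so q_1 = (-0.5714, -0.2857, 0.4286, 0.2857, -0.5714).
q_1·v_2 = (-0.5714)·(-4) + (-0.2857)·0 + 0.4286·3 + 0.2857·4 + (-0.5714)·(-4) = 7.0000.
u_2 = v_2 − 7.0000·q_1 = (0.0000, 2.0000, 0.0000, 2.0000, 0.0000).
‖u_2‖ = 2.8284, so q_2 = (0.0000, 0.7071, 0.0000, 0.7071, 0.0000).
q_1·v_3 = (-0.5714)·1 + (-0.2857)·(-2) + 0.4286·3 + 0.2857·4 + (-0.5714)·4 = 0.1429; q_2·v_3 = (0.0000)·1 + 0.7071·(-2) + 0.0000·3 + 0.7071·4 + (0.0000)·4 = 1.4142.
u_3 = v_3 − 0.1429·q_1 − 1.4142·q_2 = (1.0816, -2.9592, 2.9388, 2.9592, 4.0816).
‖u_3‖ = 6.6317, so q_3 = (0.1631, -0.4462, 0.4431, 0.4462, 0.6155).
q_1·v_4 = (-0.5714)·(-3) + (-0.2857)·(-4) + 0.4286·(-3) + 0.2857·3 + (-0.5714)·3 = 0.7143; q_2·v_4 = (0.0000)·(-3) + 0.7071·(-4) + 0.0000·(-3) + 0.7071·3 + (0.0000)·3 = -0.7071; q_3·v_4 = 0.1631·(-3) + (-0.4462)·(-4) + 0.4431·(-3) + 0.4462·3 + 0.6155·3 = 3.1512.
u_4 = v_4 − 0.7143·q_1 + 0.7071·q_2 − 3.1512·q_3 = (-3.1058, -1.8898, -4.7026, 1.8898, 1.4687).
‖u_4‖ = 6.4078, so q_4 = (-0.4847, -0.2949, -0.7339, 0.2949, 0.2292).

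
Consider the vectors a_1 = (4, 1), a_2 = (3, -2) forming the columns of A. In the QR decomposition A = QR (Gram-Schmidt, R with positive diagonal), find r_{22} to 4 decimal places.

r_{22} = 2.6679

a_1 = (4, 1); ‖a_1‖ = 4.1231, so q_1 = (0.9701, 0.2425).
q_1·a_2 = 0.9701·3 + 0.2425·(-2) = 2.4254.
u_2 = a_2 − 2.4254·q_1 = (0.6471, -2.5882).
r_{22} = ‖u_2‖ = 2.6679.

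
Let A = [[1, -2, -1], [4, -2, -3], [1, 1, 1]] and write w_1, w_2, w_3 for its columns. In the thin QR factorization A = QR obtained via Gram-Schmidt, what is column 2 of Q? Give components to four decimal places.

e_2 = (-0.7071, 0.0000, 0.7071)

e_1 = w_1/‖w_1‖ = (1, 4, 1)/4.2426 = (0.2357, 0.9428, 0.2357).
r_{12} = e_1·w_2 = -2.1213.
u_2 = w_2 + 2.1213·e_1 = (-1.5000, 0.0000, 1.5000).
‖u_2‖ = 2.1213, so e_2 = (-0.7071, 0.0000, 0.7071).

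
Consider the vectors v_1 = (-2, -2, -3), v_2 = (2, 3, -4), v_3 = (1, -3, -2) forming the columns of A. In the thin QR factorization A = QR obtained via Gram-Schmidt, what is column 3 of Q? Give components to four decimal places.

v_1 = (-2, -2, -3); ‖v_1‖ = 4.1231, so e_1 = (-0.4851, -0.4851, -0.7276).
e_1·v_2 = (-0.4851)·2 + (-0.4851)·3 + (-0.7276)·(-4) = 0.4851.
u_2 = v_2 − 0.4851·e_1 = (2.2353, 3.2353, -3.6471).
‖u_2‖ = 5.3633, so e_2 = (0.4168, 0.6032, -0.6800).
e_1·v_3 = (-0.4851)·1 + (-0.4851)·(-3) + (-0.7276)·(-2) = 2.4254; e_2·v_3 = 0.4168·1 + 0.6032·(-3) + (-0.6800)·(-2) = -0.0329.
u_3 = v_3 − 2.4254·e_1 + 0.0329·e_2 = (2.1902, -1.8037, -0.2577).
‖u_3‖ = 2.8490, so e_3 = (0.7688, -0.6331, -0.0904).

e_3 = (0.7688, -0.6331, -0.0904)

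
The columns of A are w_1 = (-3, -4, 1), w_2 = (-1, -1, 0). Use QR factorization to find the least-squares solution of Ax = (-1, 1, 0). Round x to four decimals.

w_1 = (-3, -4, 1); ‖w_1‖ = 5.0990, so q_1 = (-0.5883, -0.7845, 0.1961).
q_1·w_2 = (-0.5883)·(-1) + (-0.7845)·(-1) + 0.1961·0 = 1.3728.
u_2 = w_2 − 1.3728·q_1 = (-0.1923, 0.0769, -0.2692).
‖u_2‖ = 0.3397, so q_2 = (-0.5661, 0.2265, -0.7926).
Qᵀb = (-0.1961, 0.7926).
Back-substitute: x_2 = 0.7926/0.3397 = 2.3333.
x_1 = (-0.1961 − 1.3728·2.3333)/5.0990 = -0.6667.

x = (-0.6667, 2.3333)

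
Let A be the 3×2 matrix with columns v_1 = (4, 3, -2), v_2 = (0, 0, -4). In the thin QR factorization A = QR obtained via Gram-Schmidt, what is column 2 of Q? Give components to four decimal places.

e_1 = v_1/‖v_1‖ = (4, 3, -2)/5.3852 = (0.7428, 0.5571, -0.3714).
r_{12} = e_1·v_2 = 1.4856.
u_2 = v_2 − 1.4856·e_1 = (-1.1034, -0.8276, -3.4483).
‖u_2‖ = 3.7139, so e_2 = (-0.2971, -0.2228, -0.9285).

e_2 = (-0.2971, -0.2228, -0.9285)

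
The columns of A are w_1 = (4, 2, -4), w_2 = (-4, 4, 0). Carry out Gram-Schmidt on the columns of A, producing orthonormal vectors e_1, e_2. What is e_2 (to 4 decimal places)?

e_2 = (-0.5659, 0.8085, -0.1617)

w_1 = (4, 2, -4); ‖w_1‖ = 6.0000, so e_1 = (0.6667, 0.3333, -0.6667).
e_1·w_2 = 0.6667·(-4) + 0.3333·4 + (-0.6667)·0 = -1.3333.
u_2 = w_2 + 1.3333·e_1 = (-3.1111, 4.4444, -0.8889).
‖u_2‖ = 5.4975, so e_2 = (-0.5659, 0.8085, -0.1617).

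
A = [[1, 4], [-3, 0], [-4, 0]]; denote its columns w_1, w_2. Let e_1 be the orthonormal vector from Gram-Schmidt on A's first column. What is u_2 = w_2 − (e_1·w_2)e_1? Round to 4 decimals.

w_1 = (1, -3, -4); ‖w_1‖ = 5.0990, so e_1 = (0.1961, -0.5883, -0.7845).
e_1·w_2 = 0.1961·4 + (-0.5883)·0 + (-0.7845)·0 = 0.7845.
u_2 = w_2 − 0.7845·e_1 = (3.8462, 0.4615, 0.6154).

u_2 = (3.8462, 0.4615, 0.6154)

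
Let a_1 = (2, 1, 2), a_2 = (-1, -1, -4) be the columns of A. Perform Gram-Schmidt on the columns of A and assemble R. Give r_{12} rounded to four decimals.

a_1 = (2, 1, 2); ‖a_1‖ = 3.0000, so e_1 = (0.6667, 0.3333, 0.6667).
r_{12} = e_1·a_2 = -3.6667.

r_{12} = -3.6667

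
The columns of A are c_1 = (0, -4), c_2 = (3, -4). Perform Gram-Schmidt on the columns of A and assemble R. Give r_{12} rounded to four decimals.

q_1 = c_1/‖c_1‖ = (0, -4)/4.0000 = (0.0000, -1.0000).
r_{12} = q_1·c_2 = 4.0000.

r_{12} = 4.0000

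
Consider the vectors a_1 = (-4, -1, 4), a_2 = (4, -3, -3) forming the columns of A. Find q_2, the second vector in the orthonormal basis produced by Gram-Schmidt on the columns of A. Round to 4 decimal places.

a_1 = (-4, -1, 4); ‖a_1‖ = 5.7446, so q_1 = (-0.6963, -0.1741, 0.6963).
q_1·a_2 = (-0.6963)·4 + (-0.1741)·(-3) + 0.6963·(-3) = -4.3519.
u_2 = a_2 + 4.3519·q_1 = (0.9697, -3.7576, 0.0303).
‖u_2‖ = 3.8808, so q_2 = (0.2499, -0.9682, 0.0078).

q_2 = (0.2499, -0.9682, 0.0078)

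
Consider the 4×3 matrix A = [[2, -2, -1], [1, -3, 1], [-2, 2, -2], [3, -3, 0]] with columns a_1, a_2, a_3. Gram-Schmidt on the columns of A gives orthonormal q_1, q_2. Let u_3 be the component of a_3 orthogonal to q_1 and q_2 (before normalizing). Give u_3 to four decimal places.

u_3 = (-1.2353, 0.0000, -1.7647, -0.3529)

q_1 = a_1/‖a_1‖ = (2, 1, -2, 3)/4.2426 = (0.4714, 0.2357, -0.4714, 0.7071).
r_{12} = q_1·a_2 = -4.7140.
u_2 = a_2 + 4.7140·q_1 = (0.2222, -1.8889, -0.2222, 0.3333).
‖u_2‖ = 1.9437, so q_2 = (0.1143, -0.9718, -0.1143, 0.1715).
r_{13} = q_1·a_3 = 0.7071; r_{23} = q_2·a_3 = -0.8575.
u_3 = a_3 − 0.7071·q_1 + 0.8575·q_2 = (-1.2353, 0.0000, -1.7647, -0.3529).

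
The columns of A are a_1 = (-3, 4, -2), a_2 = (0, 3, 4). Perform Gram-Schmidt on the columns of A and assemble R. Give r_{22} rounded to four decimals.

r_{22} = 4.9445

a_1 = (-3, 4, -2); ‖a_1‖ = 5.3852, so e_1 = (-0.5571, 0.7428, -0.3714).
e_1·a_2 = (-0.5571)·0 + 0.7428·3 + (-0.3714)·4 = 0.7428.
u_2 = a_2 − 0.7428·e_1 = (0.4138, 2.4483, 4.2759).
r_{22} = ‖u_2‖ = 4.9445.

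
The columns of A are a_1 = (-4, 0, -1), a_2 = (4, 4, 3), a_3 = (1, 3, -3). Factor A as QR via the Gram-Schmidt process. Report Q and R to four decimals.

a_1 = (-4, 0, -1); ‖a_1‖ = 4.1231, so q_1 = (-0.9701, 0.0000, -0.2425).
q_1·a_2 = (-0.9701)·4 + 0.0000·4 + (-0.2425)·3 = -4.6082.
u_2 = a_2 + 4.6082·q_1 = (-0.4706, 4.0000, 1.8824).
‖u_2‖ = 4.4458, so q_2 = (-0.1059, 0.8997, 0.4234).
q_1·a_3 = (-0.9701)·1 + 0.0000·3 + (-0.2425)·(-3) = -0.2425; q_2·a_3 = (-0.1059)·1 + 0.8997·3 + 0.4234·(-3) = 1.3231.
u_3 = a_3 + 0.2425·q_1 − 1.3231·q_2 = (0.9048, 1.8095, -3.6190).
‖u_3‖ = 4.1461, so q_3 = (0.2182, 0.4364, -0.8729).

Q = [[-0.9701, -0.1059, 0.2182], [0.0000, 0.8997, 0.4364], [-0.2425, 0.4234, -0.8729]], R = [[4.1231, -4.6082, -0.2425], [0.0000, 4.4458, 1.3231], [0.0000, 0.0000, 4.1461]]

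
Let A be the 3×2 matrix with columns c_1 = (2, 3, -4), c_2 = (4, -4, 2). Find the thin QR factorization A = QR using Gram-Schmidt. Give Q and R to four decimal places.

q_1 = c_1/‖c_1‖ = (2, 3, -4)/5.3852 = (0.3714, 0.5571, -0.7428).
r_{12} = q_1·c_2 = -2.2283.
u_2 = c_2 + 2.2283·q_1 = (4.8276, -2.7586, 0.3448).
‖u_2‖ = 5.5709, so q_2 = (0.8666, -0.4952, 0.0619).

Q = [[0.3714, 0.8666], [0.5571, -0.4952], [-0.7428, 0.0619]], R = [[5.3852, -2.2283], [0.0000, 5.5709]]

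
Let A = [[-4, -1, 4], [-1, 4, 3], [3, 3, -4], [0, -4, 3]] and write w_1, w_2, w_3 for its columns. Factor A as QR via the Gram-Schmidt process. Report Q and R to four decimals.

Q = [[-0.7845, 0.0617, -0.2043], [-0.1961, 0.6970, 0.6827], [0.5883, 0.3146, -0.0448], [0.0000, -0.6415, 0.7002]], R = [[5.0990, 1.7650, -6.0796], [0.0000, 6.2358, -0.8450], [0.0000, 0.0000, 3.5106]]

e_1 = w_1/‖w_1‖ = (-4, -1, 3, 0)/5.0990 = (-0.7845, -0.1961, 0.5883, 0.0000).
r_{12} = e_1·w_2 = 1.7650.
u_2 = w_2 − 1.7650·e_1 = (0.3846, 4.3462, 1.9615, -4.0000).
‖u_2‖ = 6.2358, so e_2 = (0.0617, 0.6970, 0.3146, -0.6415).
r_{13} = e_1·w_3 = -6.0796; r_{23} = e_2·w_3 = -0.8450.
u_3 = w_3 + 6.0796·e_1 + 0.8450·e_2 = (-0.7171, 2.3966, -0.1573, 2.4580).
‖u_3‖ = 3.5106, so e_3 = (-0.2043, 0.6827, -0.0448, 0.7002).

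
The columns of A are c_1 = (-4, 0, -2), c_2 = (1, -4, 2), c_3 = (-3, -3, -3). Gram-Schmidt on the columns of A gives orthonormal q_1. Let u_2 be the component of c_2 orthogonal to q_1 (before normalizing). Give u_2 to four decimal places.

q_1 = c_1/‖c_1‖ = (-4, 0, -2)/4.4721 = (-0.8944, 0.0000, -0.4472).
r_{12} = q_1·c_2 = -1.7889.
u_2 = c_2 + 1.7889·q_1 = (-0.6000, -4.0000, 1.2000).

u_2 = (-0.6000, -4.0000, 1.2000)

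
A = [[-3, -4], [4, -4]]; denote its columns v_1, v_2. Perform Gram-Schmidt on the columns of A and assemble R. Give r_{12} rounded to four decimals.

r_{12} = -0.8000

v_1 = (-3, 4); ‖v_1‖ = 5.0000, so q_1 = (-0.6000, 0.8000).
r_{12} = q_1·v_2 = -0.8000.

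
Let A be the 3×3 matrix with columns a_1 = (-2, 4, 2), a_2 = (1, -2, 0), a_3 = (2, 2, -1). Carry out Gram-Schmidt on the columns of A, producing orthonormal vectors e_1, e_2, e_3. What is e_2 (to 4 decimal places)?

a_1 = (-2, 4, 2); ‖a_1‖ = 4.8990, so e_1 = (-0.4082, 0.8165, 0.4082).
e_1·a_2 = (-0.4082)·1 + 0.8165·(-2) + 0.4082·0 = -2.0412.
u_2 = a_2 + 2.0412·e_1 = (0.1667, -0.3333, 0.8333).
‖u_2‖ = 0.9129, so e_2 = (0.1826, -0.3651, 0.9129).

e_2 = (0.1826, -0.3651, 0.9129)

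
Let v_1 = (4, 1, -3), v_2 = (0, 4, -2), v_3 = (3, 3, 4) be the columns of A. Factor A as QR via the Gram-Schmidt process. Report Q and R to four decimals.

e_1 = v_1/‖v_1‖ = (4, 1, -3)/5.0990 = (0.7845, 0.1961, -0.5883).
r_{12} = e_1·v_2 = 1.9612.
u_2 = v_2 − 1.9612·e_1 = (-1.5385, 3.6154, -0.8462).
‖u_2‖ = 4.0192, so e_2 = (-0.3828, 0.8995, -0.2105).
r_{13} = e_1·v_3 = 0.5883; r_{23} = e_2·v_3 = 0.7081.
u_3 = v_3 − 0.5883·e_1 − 0.7081·e_2 = (2.8095, 2.2476, 4.4952).
‖u_3‖ = 5.7578, so e_3 = (0.4880, 0.3904, 0.7807).

Q = [[0.7845, -0.3828, 0.4880], [0.1961, 0.8995, 0.3904], [-0.5883, -0.2105, 0.7807]], R = [[5.0990, 1.9612, 0.5883], [0.0000, 4.0192, 0.7081], [0.0000, 0.0000, 5.7578]]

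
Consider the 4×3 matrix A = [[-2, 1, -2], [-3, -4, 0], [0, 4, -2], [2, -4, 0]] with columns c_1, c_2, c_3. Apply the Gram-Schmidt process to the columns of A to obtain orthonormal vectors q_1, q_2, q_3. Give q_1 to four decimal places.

q_1 = (-0.4851, -0.7276, 0.0000, 0.4851)

c_1 = (-2, -3, 0, 2); ‖c_1‖ = 4.1231, so q_1 = (-0.4851, -0.7276, 0.0000, 0.4851).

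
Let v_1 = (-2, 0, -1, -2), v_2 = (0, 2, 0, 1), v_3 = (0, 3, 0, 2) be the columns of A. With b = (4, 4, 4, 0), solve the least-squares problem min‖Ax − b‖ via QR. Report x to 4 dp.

x = (-2.4000, 22.4000, -13.6000)

v_1 = (-2, 0, -1, -2); ‖v_1‖ = 3.0000, so e_1 = (-0.6667, 0.0000, -0.3333, -0.6667).
e_1·v_2 = (-0.6667)·0 + 0.0000·2 + (-0.3333)·0 + (-0.6667)·1 = -0.6667.
u_2 = v_2 + 0.6667·e_1 = (-0.4444, 2.0000, -0.2222, 0.5556).
‖u_2‖ = 2.1344, so e_2 = (-0.2082, 0.9370, -0.1041, 0.2603).
e_1·v_3 = (-0.6667)·0 + 0.0000·3 + (-0.3333)·0 + (-0.6667)·2 = -1.3333; e_2·v_3 = (-0.2082)·0 + 0.9370·3 + (-0.1041)·0 + 0.2603·2 = 3.3317.
u_3 = v_3 + 1.3333·e_1 − 3.3317·e_2 = (-0.1951, -0.1220, -0.0976, 0.2439).
‖u_3‖ = 0.3492, so e_3 = (-0.5587, -0.3492, -0.2794, 0.6984).
Qᵀb = (-4.0000, 2.4988, -4.7493).
Back-substitute: x_3 = -4.7493/0.3492 = -13.6000.
x_2 = (2.4988 − 3.3317·(-13.6000))/2.1344 = 22.4000.
x_1 = (-4.0000 + 0.6667·22.4000 + 1.3333·(-13.6000))/3.0000 = -2.4000.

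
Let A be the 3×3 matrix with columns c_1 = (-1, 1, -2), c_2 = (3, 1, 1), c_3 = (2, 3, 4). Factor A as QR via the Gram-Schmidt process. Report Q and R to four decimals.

Q = [[-0.4082, 0.8083, -0.4243], [0.4082, 0.5774, 0.7071], [-0.8165, -0.1155, 0.5657]], R = [[2.4495, -1.6330, -2.8577], [0.0000, 2.8868, 2.8868], [0.0000, 0.0000, 3.5355]]

c_1 = (-1, 1, -2); ‖c_1‖ = 2.4495, so q_1 = (-0.4082, 0.4082, -0.8165).
q_1·c_2 = (-0.4082)·3 + 0.4082·1 + (-0.8165)·1 = -1.6330.
u_2 = c_2 + 1.6330·q_1 = (2.3333, 1.6667, -0.3333).
‖u_2‖ = 2.8868, so q_2 = (0.8083, 0.5774, -0.1155).
q_1·c_3 = (-0.4082)·2 + 0.4082·3 + (-0.8165)·4 = -2.8577; q_2·c_3 = 0.8083·2 + 0.5774·3 + (-0.1155)·4 = 2.8868.
u_3 = c_3 + 2.8577·q_1 − 2.8868·q_2 = (-1.5000, 2.5000, 2.0000).
‖u_3‖ = 3.5355, so q_3 = (-0.4243, 0.7071, 0.5657).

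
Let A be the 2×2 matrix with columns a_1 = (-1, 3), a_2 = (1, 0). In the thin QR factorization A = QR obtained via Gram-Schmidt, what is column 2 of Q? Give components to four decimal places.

a_1 = (-1, 3); ‖a_1‖ = 3.1623, so q_1 = (-0.3162, 0.9487).
q_1·a_2 = (-0.3162)·1 + 0.9487·0 = -0.3162.
u_2 = a_2 + 0.3162·q_1 = (0.9000, 0.3000).
‖u_2‖ = 0.9487, so q_2 = (0.9487, 0.3162).

q_2 = (0.9487, 0.3162)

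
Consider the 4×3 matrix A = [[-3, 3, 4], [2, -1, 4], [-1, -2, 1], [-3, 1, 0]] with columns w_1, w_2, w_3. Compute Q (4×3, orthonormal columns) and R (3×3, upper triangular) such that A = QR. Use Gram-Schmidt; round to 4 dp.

w_1 = (-3, 2, -1, -3); ‖w_1‖ = 4.7958, so e_1 = (-0.6255, 0.4170, -0.2085, -0.6255).
e_1·w_2 = (-0.6255)·3 + 0.4170·(-1) + (-0.2085)·(-2) + (-0.6255)·1 = -2.5022.
u_2 = w_2 + 2.5022·e_1 = (1.4348, 0.0435, -2.5217, -0.5652).
‖u_2‖ = 2.9562, so e_2 = (0.4853, 0.0147, -0.8530, -0.1912).
e_1·w_3 = (-0.6255)·4 + 0.4170·4 + (-0.2085)·1 + (-0.6255)·0 = -1.0426; e_2·w_3 = 0.4853·4 + 0.0147·4 + (-0.8530)·1 + (-0.1912)·0 = 1.1472.
u_3 = w_3 + 1.0426·e_1 − 1.1472·e_2 = (2.7910, 4.4179, 1.7612, -0.4328).
‖u_3‖ = 5.5315, so e_3 = (0.5046, 0.7987, 0.3184, -0.0782).

Q = [[-0.6255, 0.4853, 0.5046], [0.4170, 0.0147, 0.7987], [-0.2085, -0.8530, 0.3184], [-0.6255, -0.1912, -0.0782]], R = [[4.7958, -2.5022, -1.0426], [0.0000, 2.9562, 1.1472], [0.0000, 0.0000, 5.5315]]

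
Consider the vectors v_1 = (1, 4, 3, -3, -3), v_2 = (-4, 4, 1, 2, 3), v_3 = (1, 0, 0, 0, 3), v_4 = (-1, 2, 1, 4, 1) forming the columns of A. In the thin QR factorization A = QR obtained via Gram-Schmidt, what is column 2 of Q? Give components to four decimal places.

q_1 = v_1/‖v_1‖ = (1, 4, 3, -3, -3)/6.6332 = (0.1508, 0.6030, 0.4523, -0.4523, -0.4523).
r_{12} = q_1·v_2 = 0.0000.
u_2 = v_2 − 0.0000·q_1 = (-4.0000, 4.0000, 1.0000, 2.0000, 3.0000).
‖u_2‖ = 6.7823, so q_2 = (-0.5898, 0.5898, 0.1474, 0.2949, 0.4423).

q_2 = (-0.5898, 0.5898, 0.1474, 0.2949, 0.4423)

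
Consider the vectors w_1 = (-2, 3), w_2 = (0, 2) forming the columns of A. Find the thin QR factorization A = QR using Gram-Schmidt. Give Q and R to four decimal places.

Q = [[-0.5547, 0.8321], [0.8321, 0.5547]], R = [[3.6056, 1.6641], [0.0000, 1.1094]]

e_1 = w_1/‖w_1‖ = (-2, 3)/3.6056 = (-0.5547, 0.8321).
r_{12} = e_1·w_2 = 1.6641.
u_2 = w_2 − 1.6641·e_1 = (0.9231, 0.6154).
‖u_2‖ = 1.1094, so e_2 = (0.8321, 0.5547).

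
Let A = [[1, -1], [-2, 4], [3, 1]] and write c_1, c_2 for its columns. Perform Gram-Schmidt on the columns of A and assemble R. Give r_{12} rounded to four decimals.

r_{12} = -1.6036

c_1 = (1, -2, 3); ‖c_1‖ = 3.7417, so q_1 = (0.2673, -0.5345, 0.8018).
r_{12} = q_1·c_2 = -1.6036.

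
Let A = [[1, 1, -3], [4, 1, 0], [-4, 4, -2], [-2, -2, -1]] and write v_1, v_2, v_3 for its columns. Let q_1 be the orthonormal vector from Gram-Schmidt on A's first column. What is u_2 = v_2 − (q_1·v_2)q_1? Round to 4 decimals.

v_1 = (1, 4, -4, -2); ‖v_1‖ = 6.0828, so q_1 = (0.1644, 0.6576, -0.6576, -0.3288).
q_1·v_2 = 0.1644·1 + 0.6576·1 + (-0.6576)·4 + (-0.3288)·(-2) = -1.1508.
u_2 = v_2 + 1.1508·q_1 = (1.1892, 1.7568, 3.2432, -2.3784).

u_2 = (1.1892, 1.7568, 3.2432, -2.3784)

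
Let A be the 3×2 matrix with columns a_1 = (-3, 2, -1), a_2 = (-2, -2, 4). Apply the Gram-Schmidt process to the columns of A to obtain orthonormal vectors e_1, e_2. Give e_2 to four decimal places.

a_1 = (-3, 2, -1); ‖a_1‖ = 3.7417, so e_1 = (-0.8018, 0.5345, -0.2673).
e_1·a_2 = (-0.8018)·(-2) + 0.5345·(-2) + (-0.2673)·4 = -0.5345.
u_2 = a_2 + 0.5345·e_1 = (-2.4286, -1.7143, 3.8571).
‖u_2‖ = 4.8697, so e_2 = (-0.4987, -0.3520, 0.7921).

e_2 = (-0.4987, -0.3520, 0.7921)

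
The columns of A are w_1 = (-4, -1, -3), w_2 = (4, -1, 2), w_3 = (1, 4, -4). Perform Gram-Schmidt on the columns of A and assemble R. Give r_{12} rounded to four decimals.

e_1 = w_1/‖w_1‖ = (-4, -1, -3)/5.0990 = (-0.7845, -0.1961, -0.5883).
r_{12} = e_1·w_2 = -4.1184.

r_{12} = -4.1184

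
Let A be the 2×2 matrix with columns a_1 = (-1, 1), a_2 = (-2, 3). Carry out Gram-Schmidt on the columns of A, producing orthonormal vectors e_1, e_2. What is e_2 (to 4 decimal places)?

e_2 = (0.7071, 0.7071)

e_1 = a_1/‖a_1‖ = (-1, 1)/1.4142 = (-0.7071, 0.7071).
r_{12} = e_1·a_2 = 3.5355.
u_2 = a_2 − 3.5355·e_1 = (0.5000, 0.5000).
‖u_2‖ = 0.7071, so e_2 = (0.7071, 0.7071).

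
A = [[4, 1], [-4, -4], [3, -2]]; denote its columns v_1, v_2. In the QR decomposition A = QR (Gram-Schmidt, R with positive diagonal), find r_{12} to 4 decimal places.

v_1 = (4, -4, 3); ‖v_1‖ = 6.4031, so q_1 = (0.6247, -0.6247, 0.4685).
r_{12} = q_1·v_2 = 2.1864.

r_{12} = 2.1864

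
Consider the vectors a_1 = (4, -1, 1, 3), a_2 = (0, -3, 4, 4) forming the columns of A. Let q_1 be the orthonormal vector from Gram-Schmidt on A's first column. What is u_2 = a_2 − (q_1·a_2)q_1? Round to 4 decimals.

q_1 = a_1/‖a_1‖ = (4, -1, 1, 3)/5.1962 = (0.7698, -0.1925, 0.1925, 0.5774).
r_{12} = q_1·a_2 = 3.6566.
u_2 = a_2 − 3.6566·q_1 = (-2.8148, -2.2963, 3.2963, 1.8889).

u_2 = (-2.8148, -2.2963, 3.2963, 1.8889)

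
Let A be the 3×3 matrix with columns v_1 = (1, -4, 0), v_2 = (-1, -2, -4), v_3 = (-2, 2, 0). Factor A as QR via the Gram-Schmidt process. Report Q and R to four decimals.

Q = [[0.2425, -0.3317, -0.9117], [-0.9701, -0.0829, -0.2279], [0.0000, -0.9397, 0.3419]], R = [[4.1231, 1.6977, -2.4254], [0.0000, 4.2565, 0.4975], [0.0000, 0.0000, 1.3675]]

v_1 = (1, -4, 0); ‖v_1‖ = 4.1231, so e_1 = (0.2425, -0.9701, 0.0000).
e_1·v_2 = 0.2425·(-1) + (-0.9701)·(-2) + 0.0000·(-4) = 1.6977.
u_2 = v_2 − 1.6977·e_1 = (-1.4118, -0.3529, -4.0000).
‖u_2‖ = 4.2565, so e_2 = (-0.3317, -0.0829, -0.9397).
e_1·v_3 = 0.2425·(-2) + (-0.9701)·2 + 0.0000·0 = -2.4254; e_2·v_3 = (-0.3317)·(-2) + (-0.0829)·2 + (-0.9397)·0 = 0.4975.
u_3 = v_3 + 2.4254·e_1 − 0.4975·e_2 = (-1.2468, -0.3117, 0.4675).
‖u_3‖ = 1.3675, so e_3 = (-0.9117, -0.2279, 0.3419).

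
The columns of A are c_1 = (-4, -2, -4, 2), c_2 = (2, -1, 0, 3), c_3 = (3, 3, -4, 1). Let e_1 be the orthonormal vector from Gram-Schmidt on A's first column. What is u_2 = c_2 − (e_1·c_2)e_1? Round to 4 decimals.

u_2 = (2.0000, -1.0000, 0.0000, 3.0000)

e_1 = c_1/‖c_1‖ = (-4, -2, -4, 2)/6.3246 = (-0.6325, -0.3162, -0.6325, 0.3162).
r_{12} = e_1·c_2 = 0.0000.
u_2 = c_2 − 0.0000·e_1 = (2.0000, -1.0000, 0.0000, 3.0000).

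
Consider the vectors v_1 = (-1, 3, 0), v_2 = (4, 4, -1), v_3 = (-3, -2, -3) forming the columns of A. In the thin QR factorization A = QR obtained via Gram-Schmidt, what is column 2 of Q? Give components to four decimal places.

v_1 = (-1, 3, 0); ‖v_1‖ = 3.1623, so q_1 = (-0.3162, 0.9487, 0.0000).
q_1·v_2 = (-0.3162)·4 + 0.9487·4 + 0.0000·(-1) = 2.5298.
u_2 = v_2 − 2.5298·q_1 = (4.8000, 1.6000, -1.0000).
‖u_2‖ = 5.1575, so q_2 = (0.9307, 0.3102, -0.1939).

q_2 = (0.9307, 0.3102, -0.1939)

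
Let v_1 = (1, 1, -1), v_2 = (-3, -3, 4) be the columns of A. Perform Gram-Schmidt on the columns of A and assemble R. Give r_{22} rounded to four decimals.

q_1 = v_1/‖v_1‖ = (1, 1, -1)/1.7321 = (0.5774, 0.5774, -0.5774).
r_{12} = q_1·v_2 = -5.7735.
u_2 = v_2 + 5.7735·q_1 = (0.3333, 0.3333, 0.6667).
r_{22} = ‖u_2‖ = 0.8165.

r_{22} = 0.8165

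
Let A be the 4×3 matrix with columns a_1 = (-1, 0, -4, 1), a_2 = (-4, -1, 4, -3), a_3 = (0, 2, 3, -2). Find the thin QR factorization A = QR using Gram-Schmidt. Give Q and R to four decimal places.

Q = [[-0.2357, -0.8899, -0.0290], [0.0000, -0.1841, 0.9176], [-0.9428, 0.1227, -0.0893], [0.2357, -0.3989, -0.3863]], R = [[4.2426, -3.5355, -3.2998], [0.0000, 5.4314, 0.7978], [0.0000, 0.0000, 2.3398]]

q_1 = a_1/‖a_1‖ = (-1, 0, -4, 1)/4.2426 = (-0.2357, 0.0000, -0.9428, 0.2357).
r_{12} = q_1·a_2 = -3.5355.
u_2 = a_2 + 3.5355·q_1 = (-4.8333, -1.0000, 0.6667, -2.1667).
‖u_2‖ = 5.4314, so q_2 = (-0.8899, -0.1841, 0.1227, -0.3989).
r_{13} = q_1·a_3 = -3.2998; r_{23} = q_2·a_3 = 0.7978.
u_3 = a_3 + 3.2998·q_1 − 0.7978·q_2 = (-0.0678, 2.1469, -0.2090, -0.9040).
‖u_3‖ = 2.3398, so q_3 = (-0.0290, 0.9176, -0.0893, -0.3863).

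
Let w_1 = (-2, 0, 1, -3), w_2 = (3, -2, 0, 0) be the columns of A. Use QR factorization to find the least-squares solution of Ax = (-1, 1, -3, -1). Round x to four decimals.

w_1 = (-2, 0, 1, -3); ‖w_1‖ = 3.7417, so e_1 = (-0.5345, 0.0000, 0.2673, -0.8018).
e_1·w_2 = (-0.5345)·3 + 0.0000·(-2) + 0.2673·0 + (-0.8018)·0 = -1.6036.
u_2 = w_2 + 1.6036·e_1 = (2.1429, -2.0000, 0.4286, -1.2857).
‖u_2‖ = 3.2293, so e_2 = (0.6636, -0.6193, 0.1327, -0.3981).
Qᵀb = (0.5345, -1.2829).
Back-substitute: x_2 = -1.2829/3.2293 = -0.3973.
x_1 = (0.5345 + 1.6036·(-0.3973))/3.7417 = -0.0274.

x = (-0.0274, -0.3973)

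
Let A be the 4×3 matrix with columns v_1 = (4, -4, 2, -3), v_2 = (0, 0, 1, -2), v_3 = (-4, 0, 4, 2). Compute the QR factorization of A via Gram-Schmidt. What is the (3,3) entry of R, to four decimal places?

v_1 = (4, -4, 2, -3); ‖v_1‖ = 6.7082, so q_1 = (0.5963, -0.5963, 0.2981, -0.4472).
q_1·v_2 = 0.5963·0 + (-0.5963)·0 + 0.2981·1 + (-0.4472)·(-2) = 1.1926.
u_2 = v_2 − 1.1926·q_1 = (-0.7111, 0.7111, 0.6444, -1.4667).
‖u_2‖ = 1.8915, so q_2 = (-0.3760, 0.3760, 0.3407, -0.7754).
q_1·v_3 = 0.5963·(-4) + (-0.5963)·0 + 0.2981·4 + (-0.4472)·2 = -2.0870; q_2·v_3 = (-0.3760)·(-4) + 0.3760·0 + 0.3407·4 + (-0.7754)·2 = 1.3158.
u_3 = v_3 + 2.0870·q_1 − 1.3158·q_2 = (-2.2609, -1.7391, 4.1739, 2.0870).
r_{33} = ‖u_3‖ = 5.4693.

r_{33} = 5.4693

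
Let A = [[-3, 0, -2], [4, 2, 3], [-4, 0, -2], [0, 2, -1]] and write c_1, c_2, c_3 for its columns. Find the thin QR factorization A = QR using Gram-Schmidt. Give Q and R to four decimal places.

Q = [[-0.4685, 0.2307, 0.0000], [0.6247, 0.4806, 0.5774], [-0.6247, 0.3076, 0.5774], [0.0000, 0.7882, -0.5774]], R = [[6.4031, 1.2494, 4.0605], [0.0000, 2.5375, -0.4229], [0.0000, 0.0000, 1.1547]]

c_1 = (-3, 4, -4, 0); ‖c_1‖ = 6.4031, so e_1 = (-0.4685, 0.6247, -0.6247, 0.0000).
e_1·c_2 = (-0.4685)·0 + 0.6247·2 + (-0.6247)·0 + 0.0000·2 = 1.2494.
u_2 = c_2 − 1.2494·e_1 = (0.5854, 1.2195, 0.7805, 2.0000).
‖u_2‖ = 2.5375, so e_2 = (0.2307, 0.4806, 0.3076, 0.7882).
e_1·c_3 = (-0.4685)·(-2) + 0.6247·3 + (-0.6247)·(-2) + 0.0000·(-1) = 4.0605; e_2·c_3 = 0.2307·(-2) + 0.4806·3 + 0.3076·(-2) + 0.7882·(-1) = -0.4229.
u_3 = c_3 − 4.0605·e_1 + 0.4229·e_2 = (0.0000, 0.6667, 0.6667, -0.6667).
‖u_3‖ = 1.1547, so e_3 = (0.0000, 0.5774, 0.5774, -0.5774).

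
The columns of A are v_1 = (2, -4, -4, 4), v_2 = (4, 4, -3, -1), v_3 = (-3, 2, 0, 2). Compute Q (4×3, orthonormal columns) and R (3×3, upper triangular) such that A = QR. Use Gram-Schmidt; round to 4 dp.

e_1 = v_1/‖v_1‖ = (2, -4, -4, 4)/7.2111 = (0.2774, -0.5547, -0.5547, 0.5547).
r_{12} = e_1·v_2 = 0.0000.
u_2 = v_2 + 0.0000·e_1 = (4.0000, 4.0000, -3.0000, -1.0000).
‖u_2‖ = 6.4807, so e_2 = (0.6172, 0.6172, -0.4629, -0.1543).
r_{13} = e_1·v_3 = -0.8321; r_{23} = e_2·v_3 = -0.9258.
u_3 = v_3 + 0.8321·e_1 + 0.9258·e_2 = (-2.1978, 2.1099, -0.8901, 2.3187).
‖u_3‖ = 3.9307, so e_3 = (-0.5591, 0.5368, -0.2264, 0.5899).

Q = [[0.2774, 0.6172, -0.5591], [-0.5547, 0.6172, 0.5368], [-0.5547, -0.4629, -0.2264], [0.5547, -0.1543, 0.5899]], R = [[7.2111, 0.0000, -0.8321], [0.0000, 6.4807, -0.9258], [0.0000, 0.0000, 3.9307]]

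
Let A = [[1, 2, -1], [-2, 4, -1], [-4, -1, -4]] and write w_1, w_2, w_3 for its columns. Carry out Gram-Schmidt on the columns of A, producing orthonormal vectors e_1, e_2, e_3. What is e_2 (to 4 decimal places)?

e_2 = (0.4593, 0.8351, -0.3027)

e_1 = w_1/‖w_1‖ = (1, -2, -4)/4.5826 = (0.2182, -0.4364, -0.8729).
r_{12} = e_1·w_2 = -0.4364.
u_2 = w_2 + 0.4364·e_1 = (2.0952, 3.8095, -1.3810).
‖u_2‖ = 4.5617, so e_2 = (0.4593, 0.8351, -0.3027).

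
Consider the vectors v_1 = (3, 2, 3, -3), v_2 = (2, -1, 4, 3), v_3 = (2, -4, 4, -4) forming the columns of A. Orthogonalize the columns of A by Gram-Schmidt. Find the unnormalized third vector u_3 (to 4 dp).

u_3 = (-0.4563, -5.0602, 1.0488, -2.7809)

v_1 = (3, 2, 3, -3); ‖v_1‖ = 5.5678, so e_1 = (0.5388, 0.3592, 0.5388, -0.5388).
e_1·v_2 = 0.5388·2 + 0.3592·(-1) + 0.5388·4 + (-0.5388)·3 = 1.2572.
u_2 = v_2 − 1.2572·e_1 = (1.3226, -1.4516, 3.3226, 3.6774).
‖u_2‖ = 5.3310, so e_2 = (0.2481, -0.2723, 0.6233, 0.6898).
e_1·v_3 = 0.5388·2 + 0.3592·(-4) + 0.5388·4 + (-0.5388)·(-4) = 3.9513; e_2·v_3 = 0.2481·2 + (-0.2723)·(-4) + 0.6233·4 + 0.6898·(-4) = 1.3191.
u_3 = v_3 − 3.9513·e_1 − 1.3191·e_2 = (-0.4563, -5.0602, 1.0488, -2.7809).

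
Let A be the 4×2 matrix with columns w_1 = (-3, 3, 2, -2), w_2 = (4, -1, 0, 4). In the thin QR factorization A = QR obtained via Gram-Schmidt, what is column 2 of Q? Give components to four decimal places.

e_1 = w_1/‖w_1‖ = (-3, 3, 2, -2)/5.0990 = (-0.5883, 0.5883, 0.3922, -0.3922).
r_{12} = e_1·w_2 = -4.5107.
u_2 = w_2 + 4.5107·e_1 = (1.3462, 1.6538, 1.7692, 2.2308).
‖u_2‖ = 3.5572, so e_2 = (0.3784, 0.4649, 0.4974, 0.6271).

e_2 = (0.3784, 0.4649, 0.4974, 0.6271)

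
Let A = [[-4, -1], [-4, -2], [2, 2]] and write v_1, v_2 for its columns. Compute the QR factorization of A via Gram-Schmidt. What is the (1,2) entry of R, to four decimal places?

q_1 = v_1/‖v_1‖ = (-4, -4, 2)/6.0000 = (-0.6667, -0.6667, 0.3333).
r_{12} = q_1·v_2 = 2.6667.

r_{12} = 2.6667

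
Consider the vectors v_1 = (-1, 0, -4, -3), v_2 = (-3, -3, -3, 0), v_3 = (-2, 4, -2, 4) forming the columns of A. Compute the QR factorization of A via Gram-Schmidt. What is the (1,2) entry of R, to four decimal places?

e_1 = v_1/‖v_1‖ = (-1, 0, -4, -3)/5.0990 = (-0.1961, 0.0000, -0.7845, -0.5883).
r_{12} = e_1·v_2 = 2.9417.

r_{12} = 2.9417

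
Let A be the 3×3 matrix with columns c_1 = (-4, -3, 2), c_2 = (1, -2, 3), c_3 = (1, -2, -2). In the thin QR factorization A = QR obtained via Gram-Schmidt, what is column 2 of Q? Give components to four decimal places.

c_1 = (-4, -3, 2); ‖c_1‖ = 5.3852, so e_1 = (-0.7428, -0.5571, 0.3714).
e_1·c_2 = (-0.7428)·1 + (-0.5571)·(-2) + 0.3714·3 = 1.4856.
u_2 = c_2 − 1.4856·e_1 = (2.1034, -1.1724, 2.4483).
‖u_2‖ = 3.4341, so e_2 = (0.6125, -0.3414, 0.7129).

e_2 = (0.6125, -0.3414, 0.7129)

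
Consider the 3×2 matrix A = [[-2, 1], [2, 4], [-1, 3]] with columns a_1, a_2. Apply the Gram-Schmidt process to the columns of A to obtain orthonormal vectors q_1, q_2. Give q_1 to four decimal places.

q_1 = a_1/‖a_1‖ = (-2, 2, -1)/3.0000 = (-0.6667, 0.6667, -0.3333).

q_1 = (-0.6667, 0.6667, -0.3333)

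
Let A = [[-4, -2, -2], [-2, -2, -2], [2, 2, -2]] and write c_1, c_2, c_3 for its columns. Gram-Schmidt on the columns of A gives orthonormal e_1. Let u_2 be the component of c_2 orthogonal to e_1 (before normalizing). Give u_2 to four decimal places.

c_1 = (-4, -2, 2); ‖c_1‖ = 4.8990, so e_1 = (-0.8165, -0.4082, 0.4082).
e_1·c_2 = (-0.8165)·(-2) + (-0.4082)·(-2) + 0.4082·2 = 3.2660.
u_2 = c_2 − 3.2660·e_1 = (0.6667, -0.6667, 0.6667).

u_2 = (0.6667, -0.6667, 0.6667)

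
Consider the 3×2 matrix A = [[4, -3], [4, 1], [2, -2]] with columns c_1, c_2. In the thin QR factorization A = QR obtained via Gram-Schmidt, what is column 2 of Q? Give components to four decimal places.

e_1 = c_1/‖c_1‖ = (4, 4, 2)/6.0000 = (0.6667, 0.6667, 0.3333).
r_{12} = e_1·c_2 = -2.0000.
u_2 = c_2 + 2.0000·e_1 = (-1.6667, 2.3333, -1.3333).
‖u_2‖ = 3.1623, so e_2 = (-0.5270, 0.7379, -0.4216).

e_2 = (-0.5270, 0.7379, -0.4216)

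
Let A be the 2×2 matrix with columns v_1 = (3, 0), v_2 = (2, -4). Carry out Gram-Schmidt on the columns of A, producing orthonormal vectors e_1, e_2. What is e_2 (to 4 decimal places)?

e_1 = v_1/‖v_1‖ = (3, 0)/3.0000 = (1.0000, 0.0000).
r_{12} = e_1·v_2 = 2.0000.
u_2 = v_2 − 2.0000·e_1 = (0.0000, -4.0000).
‖u_2‖ = 4.0000, so e_2 = (0.0000, -1.0000).

e_2 = (0.0000, -1.0000)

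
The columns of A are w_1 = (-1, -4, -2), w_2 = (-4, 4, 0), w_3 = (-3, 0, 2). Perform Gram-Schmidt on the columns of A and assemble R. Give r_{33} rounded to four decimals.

w_1 = (-1, -4, -2); ‖w_1‖ = 4.5826, so e_1 = (-0.2182, -0.8729, -0.4364).
e_1·w_2 = (-0.2182)·(-4) + (-0.8729)·4 + (-0.4364)·0 = -2.6186.
u_2 = w_2 + 2.6186·e_1 = (-4.5714, 1.7143, -1.1429).
‖u_2‖ = 5.0143, so e_2 = (-0.9117, 0.3419, -0.2279).
e_1·w_3 = (-0.2182)·(-3) + (-0.8729)·0 + (-0.4364)·2 = -0.2182; e_2·w_3 = (-0.9117)·(-3) + 0.3419·0 + (-0.2279)·2 = 2.2792.
u_3 = w_3 + 0.2182·e_1 − 2.2792·e_2 = (-0.9697, -0.9697, 2.4242).
r_{33} = ‖u_3‖ = 2.7852.

r_{33} = 2.7852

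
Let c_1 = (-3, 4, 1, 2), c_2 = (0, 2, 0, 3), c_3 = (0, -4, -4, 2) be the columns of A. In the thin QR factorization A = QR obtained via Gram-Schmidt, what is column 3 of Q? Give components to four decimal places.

q_1 = c_1/‖c_1‖ = (-3, 4, 1, 2)/5.4772 = (-0.5477, 0.7303, 0.1826, 0.3651).
r_{12} = q_1·c_2 = 2.5560.
u_2 = c_2 − 2.5560·q_1 = (1.4000, 0.1333, -0.4667, 2.0667).
‖u_2‖ = 2.5430, so q_2 = (0.5505, 0.0524, -0.1835, 0.8127).
r_{13} = q_1·c_3 = -2.9212; r_{23} = q_2·c_3 = 2.1497.
u_3 = c_3 + 2.9212·q_1 − 2.1497·q_2 = (-2.7835, -1.9794, -3.0722, 1.3196).
‖u_3‖ = 4.7797, so q_3 = (-0.5824, -0.4141, -0.6428, 0.2761).

q_3 = (-0.5824, -0.4141, -0.6428, 0.2761)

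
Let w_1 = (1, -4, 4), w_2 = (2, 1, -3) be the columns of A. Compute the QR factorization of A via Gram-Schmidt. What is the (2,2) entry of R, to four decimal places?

w_1 = (1, -4, 4); ‖w_1‖ = 5.7446, so e_1 = (0.1741, -0.6963, 0.6963).
e_1·w_2 = 0.1741·2 + (-0.6963)·1 + 0.6963·(-3) = -2.4371.
u_2 = w_2 + 2.4371·e_1 = (2.4242, -0.6970, -1.3030).
r_{22} = ‖u_2‖ = 2.8391.

r_{22} = 2.8391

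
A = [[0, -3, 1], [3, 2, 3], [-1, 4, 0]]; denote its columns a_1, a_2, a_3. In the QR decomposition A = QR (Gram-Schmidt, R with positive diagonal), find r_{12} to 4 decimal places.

r_{12} = 0.6325

a_1 = (0, 3, -1); ‖a_1‖ = 3.1623, so e_1 = (0.0000, 0.9487, -0.3162).
r_{12} = e_1·a_2 = 0.6325.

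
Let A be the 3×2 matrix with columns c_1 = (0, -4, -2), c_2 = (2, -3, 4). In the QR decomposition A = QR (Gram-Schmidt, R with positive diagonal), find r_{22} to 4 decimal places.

c_1 = (0, -4, -2); ‖c_1‖ = 4.4721, so e_1 = (0.0000, -0.8944, -0.4472).
e_1·c_2 = 0.0000·2 + (-0.8944)·(-3) + (-0.4472)·4 = 0.8944.
u_2 = c_2 − 0.8944·e_1 = (2.0000, -2.2000, 4.4000).
r_{22} = ‖u_2‖ = 5.3104.

r_{22} = 5.3104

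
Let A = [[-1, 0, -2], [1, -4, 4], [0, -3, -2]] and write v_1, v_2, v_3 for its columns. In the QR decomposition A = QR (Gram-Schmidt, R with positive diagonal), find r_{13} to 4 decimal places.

v_1 = (-1, 1, 0); ‖v_1‖ = 1.4142, so e_1 = (-0.7071, 0.7071, 0.0000).
r_{13} = e_1·v_3 = 4.2426.

r_{13} = 4.2426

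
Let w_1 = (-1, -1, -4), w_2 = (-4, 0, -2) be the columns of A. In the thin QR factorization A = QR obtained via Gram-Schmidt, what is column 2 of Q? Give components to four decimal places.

q_2 = (-0.9623, 0.1925, 0.1925)

w_1 = (-1, -1, -4); ‖w_1‖ = 4.2426, so q_1 = (-0.2357, -0.2357, -0.9428).
q_1·w_2 = (-0.2357)·(-4) + (-0.2357)·0 + (-0.9428)·(-2) = 2.8284.
u_2 = w_2 − 2.8284·q_1 = (-3.3333, 0.6667, 0.6667).
‖u_2‖ = 3.4641, so q_2 = (-0.9623, 0.1925, 0.1925).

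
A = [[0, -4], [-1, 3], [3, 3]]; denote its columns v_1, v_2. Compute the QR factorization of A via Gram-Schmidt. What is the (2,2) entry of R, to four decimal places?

v_1 = (0, -1, 3); ‖v_1‖ = 3.1623, so e_1 = (0.0000, -0.3162, 0.9487).
e_1·v_2 = 0.0000·(-4) + (-0.3162)·3 + 0.9487·3 = 1.8974.
u_2 = v_2 − 1.8974·e_1 = (-4.0000, 3.6000, 1.2000).
r_{22} = ‖u_2‖ = 5.5136.

r_{22} = 5.5136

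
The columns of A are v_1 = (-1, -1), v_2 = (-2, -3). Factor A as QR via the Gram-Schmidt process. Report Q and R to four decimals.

v_1 = (-1, -1); ‖v_1‖ = 1.4142, so q_1 = (-0.7071, -0.7071).
q_1·v_2 = (-0.7071)·(-2) + (-0.7071)·(-3) = 3.5355.
u_2 = v_2 − 3.5355·q_1 = (0.5000, -0.5000).
‖u_2‖ = 0.7071, so q_2 = (0.7071, -0.7071).

Q = [[-0.7071, 0.7071], [-0.7071, -0.7071]], R = [[1.4142, 3.5355], [0.0000, 0.7071]]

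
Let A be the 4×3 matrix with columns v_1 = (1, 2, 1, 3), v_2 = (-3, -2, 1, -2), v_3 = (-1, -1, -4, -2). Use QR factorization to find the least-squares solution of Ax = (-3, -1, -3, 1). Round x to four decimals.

q_1 = v_1/‖v_1‖ = (1, 2, 1, 3)/3.8730 = (0.2582, 0.5164, 0.2582, 0.7746).
r_{12} = q_1·v_2 = -3.0984.
u_2 = v_2 + 3.0984·q_1 = (-2.2000, -0.4000, 1.8000, 0.4000).
‖u_2‖ = 2.8983, so q_2 = (-0.7591, -0.1380, 0.6211, 0.1380).
r_{13} = q_1·v_3 = -3.3566; r_{23} = q_2·v_3 = -1.8632.
u_3 = v_3 + 3.3566·q_1 + 1.8632·q_2 = (-1.5476, 0.4762, -1.9762, 0.8571).
‖u_3‖ = 2.6948, so q_3 = (-0.5743, 0.1767, -0.7333, 0.3181).
Qᵀb = (-1.2910, 0.6901, 4.0643).
Back-substitute: x_3 = 4.0643/2.6948 = 1.5082.
x_2 = (0.6901 + 1.8632·1.5082)/2.8983 = 1.2077.
x_1 = (-1.2910 + 3.0984·1.2077 + 3.3566·1.5082)/3.8730 = 1.9399.

x = (1.9399, 1.2077, 1.5082)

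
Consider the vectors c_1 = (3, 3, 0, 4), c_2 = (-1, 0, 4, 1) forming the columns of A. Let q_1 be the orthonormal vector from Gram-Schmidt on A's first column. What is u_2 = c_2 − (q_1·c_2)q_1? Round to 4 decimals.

c_1 = (3, 3, 0, 4); ‖c_1‖ = 5.8310, so q_1 = (0.5145, 0.5145, 0.0000, 0.6860).
q_1·c_2 = 0.5145·(-1) + 0.5145·0 + 0.0000·4 + 0.6860·1 = 0.1715.
u_2 = c_2 − 0.1715·q_1 = (-1.0882, -0.0882, 4.0000, 0.8824).

u_2 = (-1.0882, -0.0882, 4.0000, 0.8824)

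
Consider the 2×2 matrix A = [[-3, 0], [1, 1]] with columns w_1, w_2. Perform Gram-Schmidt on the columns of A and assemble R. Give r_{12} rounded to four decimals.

r_{12} = 0.3162

q_1 = w_1/‖w_1‖ = (-3, 1)/3.1623 = (-0.9487, 0.3162).
r_{12} = q_1·w_2 = 0.3162.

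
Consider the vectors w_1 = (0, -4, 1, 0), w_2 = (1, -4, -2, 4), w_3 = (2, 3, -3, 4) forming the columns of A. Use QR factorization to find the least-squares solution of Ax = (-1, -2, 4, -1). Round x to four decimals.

w_1 = (0, -4, 1, 0); ‖w_1‖ = 4.1231, so q_1 = (0.0000, -0.9701, 0.2425, 0.0000).
q_1·w_2 = 0.0000·1 + (-0.9701)·(-4) + 0.2425·(-2) + 0.0000·4 = 3.3955.
u_2 = w_2 − 3.3955·q_1 = (1.0000, -0.7059, -2.8235, 4.0000).
‖u_2‖ = 5.0468, so q_2 = (0.1981, -0.1399, -0.5595, 0.7926).
q_1·w_3 = 0.0000·2 + (-0.9701)·3 + 0.2425·(-3) + 0.0000·4 = -3.6380; q_2·w_3 = 0.1981·2 + (-0.1399)·3 + (-0.5595)·(-3) + 0.7926·4 = 4.8254.
u_3 = w_3 + 3.6380·q_1 − 4.8254·q_2 = (1.0439, 0.1455, 0.5820, 0.1755).
‖u_3‖ = 1.2167, so q_3 = (0.8580, 0.1196, 0.4783, 0.1443).
Qᵀb = (2.9104, -2.9488, 0.6719).
Back-substitute: x_3 = 0.6719/1.2167 = 0.5523.
x_2 = (-2.9488 − 4.8254·0.5523)/5.0468 = -1.1123.
x_1 = (2.9104 − 3.3955·(-1.1123) + 3.6380·0.5523)/4.1231 = 2.1092.

x = (2.1092, -1.1123, 0.5523)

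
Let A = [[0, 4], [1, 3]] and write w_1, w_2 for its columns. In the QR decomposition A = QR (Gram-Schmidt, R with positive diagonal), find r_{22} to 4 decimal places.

r_{22} = 4.0000

w_1 = (0, 1); ‖w_1‖ = 1.0000, so e_1 = (0.0000, 1.0000).
e_1·w_2 = 0.0000·4 + 1.0000·3 = 3.0000.
u_2 = w_2 − 3.0000·e_1 = (4.0000, 0.0000).
r_{22} = ‖u_2‖ = 4.0000.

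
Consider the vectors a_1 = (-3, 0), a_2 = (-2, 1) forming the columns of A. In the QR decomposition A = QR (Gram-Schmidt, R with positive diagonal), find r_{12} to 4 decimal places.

r_{12} = 2.0000

a_1 = (-3, 0); ‖a_1‖ = 3.0000, so e_1 = (-1.0000, 0.0000).
r_{12} = e_1·a_2 = 2.0000.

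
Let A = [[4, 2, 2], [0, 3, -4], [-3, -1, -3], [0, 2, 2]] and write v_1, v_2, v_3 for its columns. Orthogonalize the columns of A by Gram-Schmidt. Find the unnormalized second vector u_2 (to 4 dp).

v_1 = (4, 0, -3, 0); ‖v_1‖ = 5.0000, so q_1 = (0.8000, 0.0000, -0.6000, 0.0000).
q_1·v_2 = 0.8000·2 + 0.0000·3 + (-0.6000)·(-1) + 0.0000·2 = 2.2000.
u_2 = v_2 − 2.2000·q_1 = (0.2400, 3.0000, 0.3200, 2.0000).

u_2 = (0.2400, 3.0000, 0.3200, 2.0000)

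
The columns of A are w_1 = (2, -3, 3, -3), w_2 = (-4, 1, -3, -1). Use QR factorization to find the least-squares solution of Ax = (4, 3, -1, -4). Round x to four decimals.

x = (0.2080, -0.0912)

w_1 = (2, -3, 3, -3); ‖w_1‖ = 5.5678, so e_1 = (0.3592, -0.5388, 0.5388, -0.5388).
e_1·w_2 = 0.3592·(-4) + (-0.5388)·1 + 0.5388·(-3) + (-0.5388)·(-1) = -3.0533.
u_2 = w_2 + 3.0533·e_1 = (-2.9032, -0.6452, -1.3548, -2.6452).
‖u_2‖ = 4.2045, so e_2 = (-0.6905, -0.1534, -0.3222, -0.6291).
Qᵀb = (1.4368, -0.3836).
Back-substitute: x_2 = -0.3836/4.2045 = -0.0912.
x_1 = (1.4368 + 3.0533·(-0.0912))/5.5678 = 0.2080.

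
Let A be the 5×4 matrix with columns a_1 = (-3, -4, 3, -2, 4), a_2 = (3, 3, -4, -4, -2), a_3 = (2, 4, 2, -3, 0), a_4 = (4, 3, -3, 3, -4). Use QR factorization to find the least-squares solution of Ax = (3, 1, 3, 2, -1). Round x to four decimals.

x = (1.5515, -0.5268, 0.8357, 1.9056)

q_1 = a_1/‖a_1‖ = (-3, -4, 3, -2, 4)/7.3485 = (-0.4082, -0.5443, 0.4082, -0.2722, 0.5443).
r_{12} = q_1·a_2 = -4.4907.
u_2 = a_2 + 4.4907·q_1 = (1.1667, 0.5556, -2.1667, -5.2222, 0.4444).
‖u_2‖ = 5.8166, so q_2 = (0.2006, 0.0955, -0.3725, -0.8978, 0.0764).
r_{13} = q_1·a_3 = -1.3608; r_{23} = q_2·a_3 = 2.7316.
u_3 = a_3 + 1.3608·q_1 − 2.7316·q_2 = (0.8966, 2.9984, 3.5731, -0.9179, 0.5320).
‖u_3‖ = 4.8669, so q_3 = (0.1842, 0.6161, 0.7342, -0.1886, 0.1093).
r_{14} = q_1·a_4 = -7.4846; r_{24} = q_2·a_4 = -0.7927; r_{34} = q_3·a_4 = -0.6205.
u_4 = a_4 + 7.4846·q_1 + 0.7927·q_2 + 0.6205·q_3 = (1.2177, -0.6161, 0.2158, 0.1342, 0.2025).
‖u_4‖ = 1.4029, so q_4 = (0.8680, -0.4392, 0.1538, 0.0957, 0.1443).
Qᵀb = (-1.6330, -2.2923, 2.8847, 2.6734).
Back-substitute: x_4 = 2.6734/1.4029 = 1.9056.
x_3 = (2.8847 + 0.6205·1.9056)/4.8669 = 0.8357.
x_2 = (-2.2923 − 2.7316·0.8357 + 0.7927·1.9056)/5.8166 = -0.5268.
x_1 = (-1.6330 + 4.4907·(-0.5268) + 1.3608·0.8357 + 7.4846·1.9056)/7.3485 = 1.5515.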